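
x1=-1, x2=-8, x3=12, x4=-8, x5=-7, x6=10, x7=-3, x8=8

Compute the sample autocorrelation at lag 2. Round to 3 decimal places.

-0.028

Mean x̄ = (-1 − 8 + 12 − 8 − 7 + 10 − 3 + 8)/8 = 0.3750
Deviations from mean: -1.3750, -8.3750, 11.6250, -8.3750, -7.3750, 9.6250, -3.3750, 7.6250
Σ(x_t−x̄)(x_{t+2}−x̄) = (-15.9844) + (70.1406) + (-85.7344) + (-80.6094) + (24.8906) + (73.3906) = -13.9063
Denominator Σ(x_t−x̄)² = 493.8750
r_2 = -13.9063 / 493.8750 = -0.028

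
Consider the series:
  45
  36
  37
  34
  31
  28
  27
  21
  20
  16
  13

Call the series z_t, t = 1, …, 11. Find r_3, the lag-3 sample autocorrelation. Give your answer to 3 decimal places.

0.225

Mean z̄ = (45 + 36 + 37 + 34 + 31 + 28 + 27 + 21 + 20 + 16 + 13)/11 = 28.0000
Numerator Σ_{t=1}^{8}(z_t−z̄)(z_{t+3}−z̄) = 216.0000
Denominator Σ(z_t−z̄)² = 962.0000
r_3 = 216.0000 / 962.0000 = 0.225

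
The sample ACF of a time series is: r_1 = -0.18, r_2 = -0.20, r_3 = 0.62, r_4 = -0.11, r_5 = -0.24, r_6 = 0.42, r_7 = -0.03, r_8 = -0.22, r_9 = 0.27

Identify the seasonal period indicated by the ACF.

The largest autocorrelation is r_3 = 0.62, with weaker echoes at lags 6 (0.42) and 9 (0.27); the remaining lags stay at or below -0.03.
The dominant spike at lag 3 indicates a seasonal period of 3.

3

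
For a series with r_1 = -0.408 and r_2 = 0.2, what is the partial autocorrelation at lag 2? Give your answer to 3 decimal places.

0.040

φ_{22} = (r_2 − r_1²) / (1 − r_1²)
r_1² = (-0.408)² = 0.166464
Numerator = 0.2 − 0.1665 = 0.0335; denominator = 1 − 0.1665 = 0.8335
φ_{22} = 0.0335 / 0.8335 = 0.040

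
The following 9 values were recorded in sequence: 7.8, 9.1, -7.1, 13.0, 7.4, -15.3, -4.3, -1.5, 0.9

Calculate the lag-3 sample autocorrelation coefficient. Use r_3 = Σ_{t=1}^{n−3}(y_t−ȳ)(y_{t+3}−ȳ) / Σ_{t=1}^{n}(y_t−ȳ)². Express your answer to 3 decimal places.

0.283

Mean ȳ = (7.8 + 9.1 − 7.1 + 13.0 + 7.4 − 15.3 − 4.3 − 1.5 + 0.9)/9 = 1.1111
Σ(y_t−ȳ)(y_{t+3}−ȳ) = (79.5235) + (50.2412) + (134.7535) + (-64.3321) + (-16.4210) + (3.4646) = 187.2296
Denominator Σ(y_t−ȳ)² = 662.3489
r_3 = 187.2296 / 662.3489 = 0.283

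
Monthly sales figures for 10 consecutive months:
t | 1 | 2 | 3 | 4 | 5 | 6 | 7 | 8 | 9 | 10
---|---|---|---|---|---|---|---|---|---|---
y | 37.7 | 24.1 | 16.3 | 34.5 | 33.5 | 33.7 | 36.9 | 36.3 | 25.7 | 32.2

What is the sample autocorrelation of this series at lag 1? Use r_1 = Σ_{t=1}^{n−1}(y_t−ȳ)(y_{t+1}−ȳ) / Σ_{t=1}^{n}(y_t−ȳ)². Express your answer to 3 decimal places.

Mean ȳ = (37.7 + 24.1 + 16.3 + 34.5 + 33.5 + 33.7 + 36.9 + 36.3 + 25.7 + 32.2)/10 = 31.0900
Numerator Σ_{t=1}^{9}(y_t−ȳ)(y_{t+1}−ȳ) = 32.6219
Denominator Σ(y_t−ȳ)² = 426.7290
r_1 = 32.6219 / 426.7290 = 0.076

0.076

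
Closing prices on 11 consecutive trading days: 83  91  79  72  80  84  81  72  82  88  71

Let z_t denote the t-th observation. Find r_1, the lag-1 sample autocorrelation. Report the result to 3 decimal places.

Mean z̄ = (83 + 91 + 79 + 72 + 80 + 84 + 81 + 72 + 82 + 88 + 71)/11 = 80.2727
Numerator Σ_{t=1}^{10}(z_t−z̄)(z_{t+1}−z̄) = -48.5289
Denominator Σ(z_t−z̄)² = 424.1818
r_1 = -48.5289 / 424.1818 = -0.114

-0.114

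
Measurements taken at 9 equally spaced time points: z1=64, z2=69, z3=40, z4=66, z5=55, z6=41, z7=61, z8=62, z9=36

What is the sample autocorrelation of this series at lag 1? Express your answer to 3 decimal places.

Mean z̄ = (64 + 69 + 40 + 66 + 55 + 41 + 61 + 62 + 36)/9 = 54.8889
Numerator Σ_{t=1}^{8}(z_t−z̄)(z_{t+1}−z̄) = -423.0123
Denominator Σ(z_t−z̄)² = 1264.8889
r_1 = -423.0123 / 1264.8889 = -0.334

-0.334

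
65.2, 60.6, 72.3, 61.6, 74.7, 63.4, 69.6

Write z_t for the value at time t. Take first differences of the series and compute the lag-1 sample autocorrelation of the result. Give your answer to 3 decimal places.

First differences Δz: -4.6, 11.7, -10.7, 13.1, -11.3, 6.2
Mean of differences = 0.7333
Numerator Σ(Δz_t−Δz̄)(Δz_{t+1}−Δz̄) = -539.8611
Denominator Σ(Δz_t−Δz̄)² = 607.0533
r_1(Δz) = -539.8611 / 607.0533 = -0.889

-0.889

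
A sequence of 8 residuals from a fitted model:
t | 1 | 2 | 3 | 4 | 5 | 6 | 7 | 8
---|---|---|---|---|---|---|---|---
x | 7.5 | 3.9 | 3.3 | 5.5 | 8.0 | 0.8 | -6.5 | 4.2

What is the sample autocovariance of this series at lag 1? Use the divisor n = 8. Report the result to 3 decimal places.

Mean x̄ = (7.5 + 3.9 + 3.3 + 5.5 + 8.0 + 0.8 − 6.5 + 4.2)/8 = 3.3375
Deviations: 4.1625, 0.5625, -0.0375, 2.1625, 4.6625, -2.5375, -9.8375, 0.8625
Σ_{t=1}^{7}(x_t−x̄)(x_{t+1}−x̄) = 16.9686
γ_1 = 16.9686 / 8 = 2.121

2.121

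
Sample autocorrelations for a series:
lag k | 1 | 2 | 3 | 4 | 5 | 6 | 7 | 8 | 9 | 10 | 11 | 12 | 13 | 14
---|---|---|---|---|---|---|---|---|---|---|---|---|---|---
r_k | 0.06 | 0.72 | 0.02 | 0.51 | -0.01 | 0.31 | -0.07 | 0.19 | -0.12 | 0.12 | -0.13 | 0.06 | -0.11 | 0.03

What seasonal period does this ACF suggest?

2

The largest autocorrelation is r_2 = 0.72, with weaker echoes at lags 4 (0.51), 6 (0.31) and 8 (0.19); the remaining lags stay at or below 0.12.
The dominant spike at lag 2 indicates a seasonal period of 2.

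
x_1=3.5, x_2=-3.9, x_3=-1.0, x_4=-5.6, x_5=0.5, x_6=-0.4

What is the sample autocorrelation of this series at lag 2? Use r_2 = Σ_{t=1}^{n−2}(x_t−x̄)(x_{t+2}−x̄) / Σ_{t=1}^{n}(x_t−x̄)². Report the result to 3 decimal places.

0.188

Mean x̄ = (3.5 − 3.9 − 1.0 − 5.6 + 0.5 − 0.4)/6 = -1.1500
Σ(x_t−x̄)(x_{t+2}−x̄) = (0.6975) + (12.2375) + (0.2475) + (-3.3375) = 9.8450
Denominator Σ(x_t−x̄)² = 52.2950
r_2 = 9.8450 / 52.2950 = 0.188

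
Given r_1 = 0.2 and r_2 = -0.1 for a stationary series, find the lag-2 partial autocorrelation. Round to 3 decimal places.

φ_{22} = (r_2 − r_1²) / (1 − r_1²)
r_1² = (0.2)² = 0.04
Numerator = -0.1 − 0.0400 = -0.1400; denominator = 1 − 0.0400 = 0.9600
φ_{22} = -0.1400 / 0.9600 = -0.146

-0.146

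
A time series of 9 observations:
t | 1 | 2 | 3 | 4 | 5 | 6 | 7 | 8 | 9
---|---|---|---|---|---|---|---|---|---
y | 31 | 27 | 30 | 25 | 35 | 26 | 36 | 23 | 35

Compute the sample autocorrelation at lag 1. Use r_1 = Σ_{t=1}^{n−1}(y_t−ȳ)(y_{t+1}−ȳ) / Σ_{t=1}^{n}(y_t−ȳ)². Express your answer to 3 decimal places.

Mean ȳ = (31 + 27 + 30 + 25 + 35 + 26 + 36 + 23 + 35)/9 = 29.7778
Numerator Σ_{t=1}^{8}(y_t−ȳ)(y_{t+1}−ȳ) = -150.8272
Denominator Σ(y_t−ȳ)² = 185.5556
r_1 = -150.8272 / 185.5556 = -0.813

-0.813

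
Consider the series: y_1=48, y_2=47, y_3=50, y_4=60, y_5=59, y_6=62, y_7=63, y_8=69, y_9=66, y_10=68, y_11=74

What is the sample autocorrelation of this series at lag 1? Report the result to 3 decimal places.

Mean ȳ = (48 + 47 + 50 + 60 + 59 + 62 + 63 + 69 + 66 + 68 + 74)/11 = 60.5455
Numerator Σ_{t=1}^{10}(y_t−ȳ)(y_{t+1}−ȳ) = 528.5207
Denominator Σ(y_t−ȳ)² = 800.7273
r_1 = 528.5207 / 800.7273 = 0.660

0.660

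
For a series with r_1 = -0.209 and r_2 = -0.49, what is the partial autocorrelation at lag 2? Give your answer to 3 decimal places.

-0.558

φ_{22} = (r_2 − r_1²) / (1 − r_1²)
r_1² = (-0.209)² = 0.043681
Numerator = -0.49 − 0.0437 = -0.5337; denominator = 1 − 0.0437 = 0.9563
φ_{22} = -0.5337 / 0.9563 = -0.558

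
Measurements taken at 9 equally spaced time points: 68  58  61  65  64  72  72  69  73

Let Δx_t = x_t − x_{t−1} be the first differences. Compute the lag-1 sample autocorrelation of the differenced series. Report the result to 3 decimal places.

-0.233

First differences Δx: -10, 3, 4, -1, 8, 0, -3, 4
Mean of differences = 0.6250
Numerator Σ(Δx_t−Δx̄)(Δx_{t+1}−Δx̄) = -49.2656
Denominator Σ(Δx_t−Δx̄)² = 211.8750
r_1(Δx) = -49.2656 / 211.8750 = -0.233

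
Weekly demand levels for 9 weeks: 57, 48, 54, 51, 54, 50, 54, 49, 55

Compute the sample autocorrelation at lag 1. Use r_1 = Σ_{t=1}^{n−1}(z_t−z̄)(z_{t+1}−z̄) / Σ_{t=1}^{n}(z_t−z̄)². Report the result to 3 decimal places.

Mean z̄ = (57 + 48 + 54 + 51 + 54 + 50 + 54 + 49 + 55)/9 = 52.4444
Numerator Σ_{t=1}^{8}(z_t−z̄)(z_{t+1}−z̄) = -53.4198
Denominator Σ(z_t−z̄)² = 74.2222
r_1 = -53.4198 / 74.2222 = -0.720

-0.720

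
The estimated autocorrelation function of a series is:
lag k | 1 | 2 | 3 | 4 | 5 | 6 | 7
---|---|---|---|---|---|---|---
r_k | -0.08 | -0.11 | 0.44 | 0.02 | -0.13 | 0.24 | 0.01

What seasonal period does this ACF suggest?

3

The largest autocorrelation is r_3 = 0.44, with a weaker echo at lag 6 (0.24); the remaining lags stay at or below 0.02.
The dominant spike at lag 3 indicates a seasonal period of 3.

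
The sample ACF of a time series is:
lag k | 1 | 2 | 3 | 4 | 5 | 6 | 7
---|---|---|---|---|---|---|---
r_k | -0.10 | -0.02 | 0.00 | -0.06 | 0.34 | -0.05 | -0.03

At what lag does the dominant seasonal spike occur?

The largest autocorrelation is r_5 = 0.34; the remaining lags stay at or below 0.00.
The dominant spike at lag 5 indicates a seasonal period of 5.

5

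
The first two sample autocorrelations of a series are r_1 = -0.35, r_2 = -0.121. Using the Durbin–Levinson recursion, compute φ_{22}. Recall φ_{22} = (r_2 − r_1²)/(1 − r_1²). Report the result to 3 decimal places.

φ_{22} = (r_2 − r_1²) / (1 − r_1²)
r_1² = (-0.35)² = 0.1225
Numerator = -0.121 − 0.1225 = -0.2435; denominator = 1 − 0.1225 = 0.8775
φ_{22} = -0.2435 / 0.8775 = -0.277

-0.277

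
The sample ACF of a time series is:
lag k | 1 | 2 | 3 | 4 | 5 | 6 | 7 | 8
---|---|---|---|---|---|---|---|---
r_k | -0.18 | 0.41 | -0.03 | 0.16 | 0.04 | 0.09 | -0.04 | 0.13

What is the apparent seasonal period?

2

The largest autocorrelation is r_2 = 0.41, with a weaker echo at lag 4 (0.16); the remaining lags stay at or below 0.13.
The dominant spike at lag 2 indicates a seasonal period of 2.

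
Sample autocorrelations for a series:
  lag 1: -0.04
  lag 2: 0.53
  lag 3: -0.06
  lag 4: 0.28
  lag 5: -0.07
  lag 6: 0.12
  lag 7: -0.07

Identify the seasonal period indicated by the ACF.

2

The largest autocorrelation is r_2 = 0.53, with a weaker echo at lag 4 (0.28); the remaining lags stay at or below 0.12.
The dominant spike at lag 2 indicates a seasonal period of 2.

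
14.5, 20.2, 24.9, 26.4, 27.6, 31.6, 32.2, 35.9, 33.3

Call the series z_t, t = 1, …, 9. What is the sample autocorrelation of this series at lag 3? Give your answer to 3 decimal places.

Mean z̄ = (14.5 + 20.2 + 24.9 + 26.4 + 27.6 + 31.6 + 32.2 + 35.9 + 33.3)/9 = 27.4000
Numerator Σ_{t=1}^{6}(z_t−z̄)(z_{t+3}−z̄) = 22.6400
Denominator Σ(z_t−z̄)² = 373.2800
r_3 = 22.6400 / 373.2800 = 0.061

0.061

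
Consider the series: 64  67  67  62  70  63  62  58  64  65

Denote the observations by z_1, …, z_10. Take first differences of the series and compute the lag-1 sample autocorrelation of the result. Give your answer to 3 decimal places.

-0.511

First differences Δz: 3, 0, -5, 8, -7, -1, -4, 6, 1
Mean of differences = 0.1111
Numerator Σ(Δz_t−Δz̄)(Δz_{t+1}−Δz̄) = -102.6790
Denominator Σ(Δz_t−Δz̄)² = 200.8889
r_1(Δz) = -102.6790 / 200.8889 = -0.511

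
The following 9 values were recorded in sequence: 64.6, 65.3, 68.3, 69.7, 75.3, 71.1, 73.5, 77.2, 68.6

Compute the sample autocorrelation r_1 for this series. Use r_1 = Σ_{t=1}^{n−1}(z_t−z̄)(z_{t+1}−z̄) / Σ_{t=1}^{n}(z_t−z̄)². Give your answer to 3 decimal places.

Mean z̄ = (64.6 + 65.3 + 68.3 + 69.7 + 75.3 + 71.1 + 73.5 + 77.2 + 68.6)/9 = 70.4000
Numerator Σ_{t=1}^{8}(z_t−z̄)(z_{t+1}−z̄) = 52.7700
Denominator Σ(z_t−z̄)² = 148.1400
r_1 = 52.7700 / 148.1400 = 0.356

0.356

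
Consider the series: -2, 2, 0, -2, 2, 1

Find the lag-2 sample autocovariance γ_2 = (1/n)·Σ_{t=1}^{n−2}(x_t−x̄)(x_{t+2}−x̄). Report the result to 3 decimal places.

Mean x̄ = (-2 + 2 + 0 − 2 + 2 + 1)/6 = 0.1667
Σ_{t=1}^{4}(x_t−x̄)(x_{t+2}−x̄) = -5.7222
γ_2 = -5.7222 / 6 = -0.954

-0.954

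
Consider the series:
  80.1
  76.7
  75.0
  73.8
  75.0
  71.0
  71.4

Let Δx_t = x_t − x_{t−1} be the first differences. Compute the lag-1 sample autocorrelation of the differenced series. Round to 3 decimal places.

First differences Δx: -3.4, -1.7, -1.2, 1.2, -4.0, 0.4
Mean of differences = -1.4500
Numerator Σ(Δx_t−Δx̄)(Δx_{t+1}−Δx̄) = -10.3875
Denominator Σ(Δx_t−Δx̄)² = 20.8750
r_1(Δx) = -10.3875 / 20.8750 = -0.498

-0.498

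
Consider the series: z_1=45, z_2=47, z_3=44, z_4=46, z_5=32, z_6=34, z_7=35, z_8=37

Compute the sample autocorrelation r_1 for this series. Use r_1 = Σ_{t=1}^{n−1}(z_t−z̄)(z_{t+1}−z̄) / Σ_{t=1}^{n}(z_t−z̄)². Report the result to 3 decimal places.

0.508

Mean z̄ = (45 + 47 + 44 + 46 + 32 + 34 + 35 + 37)/8 = 40.0000
Deviations from mean: 5.0000, 7.0000, 4.0000, 6.0000, -8.0000, -6.0000, -5.0000, -3.0000
Σ(z_t−z̄)(z_{t+1}−z̄) = (35.0000) + (28.0000) + (24.0000) + (-48.0000) + (48.0000) + (30.0000) + (15.0000) = 132.0000
Denominator Σ(z_t−z̄)² = 260.0000
r_1 = 132.0000 / 260.0000 = 0.508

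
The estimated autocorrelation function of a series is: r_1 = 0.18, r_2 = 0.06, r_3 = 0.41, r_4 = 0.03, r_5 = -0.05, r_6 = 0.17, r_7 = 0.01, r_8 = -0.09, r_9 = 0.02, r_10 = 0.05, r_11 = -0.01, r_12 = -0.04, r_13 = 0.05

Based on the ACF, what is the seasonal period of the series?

The largest autocorrelation is r_3 = 0.41; the remaining lags stay at or below 0.18.
The dominant spike at lag 3 indicates a seasonal period of 3.

3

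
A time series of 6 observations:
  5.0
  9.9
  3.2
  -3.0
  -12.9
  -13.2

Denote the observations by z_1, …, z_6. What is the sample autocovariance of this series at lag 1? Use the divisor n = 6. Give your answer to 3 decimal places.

Mean z̄ = (5.0 + 9.9 + 3.2 − 3.0 − 12.9 − 13.2)/6 = -1.8333
Σ_{t=1}^{5}(z_t−z̄)(z_{t+1}−z̄) = 272.0656
γ_1 = 272.0656 / 6 = 45.344

45.344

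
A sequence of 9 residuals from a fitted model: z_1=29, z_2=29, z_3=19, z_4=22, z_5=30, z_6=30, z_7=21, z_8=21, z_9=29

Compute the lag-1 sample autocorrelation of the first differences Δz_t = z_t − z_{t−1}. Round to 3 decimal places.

First differences Δz: 0, -10, 3, 8, 0, -9, 0, 8
Mean of differences = 0.0000
Numerator Σ(Δz_t−Δz̄)(Δz_{t+1}−Δz̄) = -6.0000
Denominator Σ(Δz_t−Δz̄)² = 318.0000
r_1(Δz) = -6.0000 / 318.0000 = -0.019

-0.019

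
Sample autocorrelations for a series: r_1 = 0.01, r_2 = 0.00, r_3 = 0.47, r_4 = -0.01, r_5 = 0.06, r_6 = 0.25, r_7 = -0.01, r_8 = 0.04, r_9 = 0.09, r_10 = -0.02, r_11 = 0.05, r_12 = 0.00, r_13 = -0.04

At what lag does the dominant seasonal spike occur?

3

The largest autocorrelation is r_3 = 0.47, with a weaker echo at lag 6 (0.25); the remaining lags stay at or below 0.09.
The dominant spike at lag 3 indicates a seasonal period of 3.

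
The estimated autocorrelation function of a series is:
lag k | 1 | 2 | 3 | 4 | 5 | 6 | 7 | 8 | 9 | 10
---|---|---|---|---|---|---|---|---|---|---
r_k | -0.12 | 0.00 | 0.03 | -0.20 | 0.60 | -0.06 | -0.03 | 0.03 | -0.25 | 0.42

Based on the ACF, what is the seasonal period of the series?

The largest autocorrelation is r_5 = 0.60, with a weaker echo at lag 10 (0.42); the remaining lags stay at or below 0.03.
The dominant spike at lag 5 indicates a seasonal period of 5.

5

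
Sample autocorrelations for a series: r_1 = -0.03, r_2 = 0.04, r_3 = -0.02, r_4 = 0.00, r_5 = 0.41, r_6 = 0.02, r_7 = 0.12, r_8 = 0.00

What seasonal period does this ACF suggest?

The largest autocorrelation is r_5 = 0.41; the remaining lags stay at or below 0.12.
The dominant spike at lag 5 indicates a seasonal period of 5.

5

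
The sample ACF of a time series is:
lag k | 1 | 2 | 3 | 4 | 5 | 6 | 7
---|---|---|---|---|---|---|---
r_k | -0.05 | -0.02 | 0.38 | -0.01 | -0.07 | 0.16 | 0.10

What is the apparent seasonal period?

The largest autocorrelation is r_3 = 0.38, with a weaker echo at lag 6 (0.16); the remaining lags stay at or below 0.10.
The dominant spike at lag 3 indicates a seasonal period of 3.

3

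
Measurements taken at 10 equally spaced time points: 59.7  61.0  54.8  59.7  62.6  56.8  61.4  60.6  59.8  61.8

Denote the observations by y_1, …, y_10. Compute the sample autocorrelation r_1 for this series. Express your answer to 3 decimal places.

Mean ȳ = (59.7 + 61.0 + 54.8 + 59.7 + 62.6 + 56.8 + 61.4 + 60.6 + 59.8 + 61.8)/10 = 59.8200
Numerator Σ_{t=1}^{9}(y_t−ȳ)(y_{t+1}−ȳ) = -17.7864
Denominator Σ(y_t−ȳ)² = 50.4960
r_1 = -17.7864 / 50.4960 = -0.352

-0.352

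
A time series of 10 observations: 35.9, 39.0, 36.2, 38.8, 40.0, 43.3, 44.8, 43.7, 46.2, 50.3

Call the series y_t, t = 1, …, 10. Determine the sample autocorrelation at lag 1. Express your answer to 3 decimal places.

0.559

Mean ȳ = (35.9 + 39.0 + 36.2 + 38.8 + 40.0 + 43.3 + 44.8 + 43.7 + 46.2 + 50.3)/10 = 41.8200
Numerator Σ_{t=1}^{9}(y_t−ȳ)(y_{t+1}−ȳ) = 107.7076
Denominator Σ(y_t−ȳ)² = 192.7160
r_1 = 107.7076 / 192.7160 = 0.559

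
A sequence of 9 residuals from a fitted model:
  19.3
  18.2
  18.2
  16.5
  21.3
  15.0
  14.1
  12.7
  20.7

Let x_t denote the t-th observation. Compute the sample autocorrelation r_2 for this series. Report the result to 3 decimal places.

-0.093

Mean x̄ = (19.3 + 18.2 + 18.2 + 16.5 + 21.3 + 15.0 + 14.1 + 12.7 + 20.7)/9 = 17.3333
Numerator Σ_{t=1}^{7}(x_t−x̄)(x_{t+2}−x̄) = -6.5356
Denominator Σ(x_t−x̄)² = 70.5000
r_2 = -6.5356 / 70.5000 = -0.093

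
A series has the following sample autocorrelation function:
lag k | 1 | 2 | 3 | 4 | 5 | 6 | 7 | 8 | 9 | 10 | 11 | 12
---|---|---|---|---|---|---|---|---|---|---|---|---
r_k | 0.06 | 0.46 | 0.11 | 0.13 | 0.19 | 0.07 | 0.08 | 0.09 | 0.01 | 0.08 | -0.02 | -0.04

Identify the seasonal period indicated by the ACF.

The largest autocorrelation is r_2 = 0.46; the remaining lags stay at or below 0.19.
The dominant spike at lag 2 indicates a seasonal period of 2.

2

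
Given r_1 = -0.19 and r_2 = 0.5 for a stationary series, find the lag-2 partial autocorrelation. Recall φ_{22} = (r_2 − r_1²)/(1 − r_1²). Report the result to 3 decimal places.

0.481

φ_{22} = (r_2 − r_1²) / (1 − r_1²)
r_1² = (-0.19)² = 0.0361
Numerator = 0.5 − 0.0361 = 0.4639; denominator = 1 − 0.0361 = 0.9639
φ_{22} = 0.4639 / 0.9639 = 0.481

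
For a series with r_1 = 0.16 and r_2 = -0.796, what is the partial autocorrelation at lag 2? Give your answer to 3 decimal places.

-0.843

φ_{22} = (r_2 − r_1²) / (1 − r_1²)
r_1² = (0.16)² = 0.0256
Numerator = -0.796 − 0.0256 = -0.8216; denominator = 1 − 0.0256 = 0.9744
φ_{22} = -0.8216 / 0.9744 = -0.843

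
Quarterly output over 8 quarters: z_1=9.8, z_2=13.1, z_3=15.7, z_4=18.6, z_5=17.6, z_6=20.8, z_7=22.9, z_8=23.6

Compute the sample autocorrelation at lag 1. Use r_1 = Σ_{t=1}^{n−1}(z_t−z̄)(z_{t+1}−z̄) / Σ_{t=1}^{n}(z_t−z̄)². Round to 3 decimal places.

0.563

Mean z̄ = (9.8 + 13.1 + 15.7 + 18.6 + 17.6 + 20.8 + 22.9 + 23.6)/8 = 17.7625
Numerator Σ_{t=1}^{7}(z_t−z̄)(z_{t+1}−z̄) = 89.9798
Denominator Σ(z_t−z̄)² = 159.8188
r_1 = 89.9798 / 159.8188 = 0.563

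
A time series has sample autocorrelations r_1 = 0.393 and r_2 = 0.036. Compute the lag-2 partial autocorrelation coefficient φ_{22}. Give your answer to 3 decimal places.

φ_{22} = (r_2 − r_1²) / (1 − r_1²)
r_1² = (0.393)² = 0.154449
Numerator = 0.036 − 0.1544 = -0.1184; denominator = 1 − 0.1544 = 0.8456
φ_{22} = -0.1184 / 0.8456 = -0.140

-0.140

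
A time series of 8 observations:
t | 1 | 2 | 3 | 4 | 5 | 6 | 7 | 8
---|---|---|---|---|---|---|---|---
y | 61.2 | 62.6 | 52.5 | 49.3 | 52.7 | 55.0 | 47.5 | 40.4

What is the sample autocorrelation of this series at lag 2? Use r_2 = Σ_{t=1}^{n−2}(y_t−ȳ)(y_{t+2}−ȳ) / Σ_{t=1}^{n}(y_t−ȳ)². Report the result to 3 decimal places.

-0.196

Mean ȳ = (61.2 + 62.6 + 52.5 + 49.3 + 52.7 + 55.0 + 47.5 + 40.4)/8 = 52.6500
Numerator Σ_{t=1}^{6}(y_t−ȳ)(y_{t+2}−ȳ) = -71.5400
Denominator Σ(y_t−ȳ)² = 365.4600
r_2 = -71.5400 / 365.4600 = -0.196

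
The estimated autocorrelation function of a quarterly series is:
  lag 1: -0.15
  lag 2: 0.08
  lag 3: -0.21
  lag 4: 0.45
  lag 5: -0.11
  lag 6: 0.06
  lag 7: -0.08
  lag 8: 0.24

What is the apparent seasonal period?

The largest autocorrelation is r_4 = 0.45, with a weaker echo at lag 8 (0.24); the remaining lags stay at or below 0.08.
The dominant spike at lag 4 indicates a seasonal period of 4.

4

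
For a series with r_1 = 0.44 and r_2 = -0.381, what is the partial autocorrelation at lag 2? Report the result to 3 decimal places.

φ_{22} = (r_2 − r_1²) / (1 − r_1²)
r_1² = (0.44)² = 0.1936
Numerator = -0.381 − 0.1936 = -0.5746; denominator = 1 − 0.1936 = 0.8064
φ_{22} = -0.5746 / 0.8064 = -0.713

-0.713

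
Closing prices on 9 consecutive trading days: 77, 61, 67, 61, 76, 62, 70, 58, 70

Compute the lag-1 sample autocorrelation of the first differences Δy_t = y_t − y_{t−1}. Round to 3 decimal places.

-0.719

First differences Δy: -16, 6, -6, 15, -14, 8, -12, 12
Mean of differences = -0.8750
Numerator Σ(Δy_t−Δȳ)(Δy_{t+1}−Δȳ) = -787.3906
Denominator Σ(Δy_t−Δȳ)² = 1094.8750
r_1(Δy) = -787.3906 / 1094.8750 = -0.719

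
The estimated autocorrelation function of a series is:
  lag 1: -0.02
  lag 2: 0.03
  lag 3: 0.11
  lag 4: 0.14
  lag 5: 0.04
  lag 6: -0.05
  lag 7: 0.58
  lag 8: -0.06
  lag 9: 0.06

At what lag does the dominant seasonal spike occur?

7

The largest autocorrelation is r_7 = 0.58; the remaining lags stay at or below 0.14.
The dominant spike at lag 7 indicates a seasonal period of 7.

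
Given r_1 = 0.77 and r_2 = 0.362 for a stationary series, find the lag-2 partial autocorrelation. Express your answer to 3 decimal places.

φ_{22} = (r_2 − r_1²) / (1 − r_1²)
r_1² = (0.77)² = 0.5929
Numerator = 0.362 − 0.5929 = -0.2309; denominator = 1 − 0.5929 = 0.4071
φ_{22} = -0.2309 / 0.4071 = -0.567

-0.567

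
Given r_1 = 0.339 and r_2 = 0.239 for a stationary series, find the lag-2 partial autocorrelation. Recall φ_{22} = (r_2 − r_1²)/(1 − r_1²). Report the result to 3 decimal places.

0.140

φ_{22} = (r_2 − r_1²) / (1 − r_1²)
r_1² = (0.339)² = 0.114921
Numerator = 0.239 − 0.1149 = 0.1241; denominator = 1 − 0.1149 = 0.8851
φ_{22} = 0.1241 / 0.8851 = 0.140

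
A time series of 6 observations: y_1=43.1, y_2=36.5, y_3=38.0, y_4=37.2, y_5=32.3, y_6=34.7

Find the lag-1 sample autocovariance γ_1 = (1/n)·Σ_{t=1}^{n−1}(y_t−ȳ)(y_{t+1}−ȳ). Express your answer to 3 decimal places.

Mean ȳ = (43.1 + 36.5 + 38.0 + 37.2 + 32.3 + 34.7)/6 = 36.9667
Deviations: 6.1333, -0.4667, 1.0333, 0.2333, -4.6667, -2.2667
Σ_{t=1}^{5}(y_t−ȳ)(y_{t+1}−ȳ) = 6.3856
γ_1 = 6.3856 / 6 = 1.064

1.064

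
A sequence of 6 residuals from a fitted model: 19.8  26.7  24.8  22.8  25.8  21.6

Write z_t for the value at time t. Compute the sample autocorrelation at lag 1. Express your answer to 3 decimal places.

-0.431

Mean z̄ = (19.8 + 26.7 + 24.8 + 22.8 + 25.8 + 21.6)/6 = 23.5833
Deviations from mean: -3.7833, 3.1167, 1.2167, -0.7833, 2.2167, -1.9833
Numerator Σ_{t=1}^{5}(z_t−z̄)(z_{t+1}−z̄) = -15.0853
Denominator Σ(z_t−z̄)² = 34.9683
r_1 = -15.0853 / 34.9683 = -0.431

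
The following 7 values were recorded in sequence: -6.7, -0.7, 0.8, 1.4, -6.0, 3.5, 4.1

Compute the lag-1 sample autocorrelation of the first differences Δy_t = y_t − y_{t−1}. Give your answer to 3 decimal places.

-0.425

First differences Δy: 6.0, 1.5, 0.6, -7.4, 9.5, 0.6
Mean of differences = 1.8000
Numerator Σ(Δy_t−Δȳ)(Δy_{t+1}−Δȳ) = -69.9400
Denominator Σ(Δy_t−Δȳ)² = 164.5400
r_1(Δy) = -69.9400 / 164.5400 = -0.425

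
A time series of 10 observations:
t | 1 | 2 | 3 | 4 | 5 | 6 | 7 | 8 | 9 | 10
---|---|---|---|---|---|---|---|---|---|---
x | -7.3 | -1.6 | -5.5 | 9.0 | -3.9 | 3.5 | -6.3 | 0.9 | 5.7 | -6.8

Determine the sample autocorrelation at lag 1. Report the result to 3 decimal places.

-0.463

Mean x̄ = (-7.3 − 1.6 − 5.5 + 9.0 − 3.9 + 3.5 − 6.3 + 0.9 + 5.7 − 6.8)/10 = -1.2300
Numerator Σ_{t=1}^{9}(x_t−x̄)(x_{t+1}−x̄) = -138.4189
Denominator Σ(x_t−x̄)² = 298.6610
r_1 = -138.4189 / 298.6610 = -0.463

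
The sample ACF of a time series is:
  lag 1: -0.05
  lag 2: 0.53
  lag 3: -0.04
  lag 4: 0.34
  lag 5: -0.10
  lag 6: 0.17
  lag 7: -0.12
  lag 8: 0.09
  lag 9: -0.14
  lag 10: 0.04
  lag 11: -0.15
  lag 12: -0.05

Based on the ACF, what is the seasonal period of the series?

The largest autocorrelation is r_2 = 0.53, with weaker echoes at lags 4 (0.34) and 6 (0.17); the remaining lags stay at or below 0.09.
The dominant spike at lag 2 indicates a seasonal period of 2.

2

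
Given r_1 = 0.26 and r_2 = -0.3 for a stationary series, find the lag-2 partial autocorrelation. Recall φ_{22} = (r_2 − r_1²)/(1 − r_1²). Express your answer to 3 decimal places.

-0.394

φ_{22} = (r_2 − r_1²) / (1 − r_1²)
r_1² = (0.26)² = 0.0676
Numerator = -0.3 − 0.0676 = -0.3676; denominator = 1 − 0.0676 = 0.9324
φ_{22} = -0.3676 / 0.9324 = -0.394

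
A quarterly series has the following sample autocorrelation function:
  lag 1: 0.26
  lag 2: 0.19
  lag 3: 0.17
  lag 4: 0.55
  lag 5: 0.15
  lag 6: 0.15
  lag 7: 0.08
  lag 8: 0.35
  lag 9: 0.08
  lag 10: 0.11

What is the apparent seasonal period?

The largest autocorrelation is r_4 = 0.55, with a weaker echo at lag 8 (0.35); the remaining lags stay at or below 0.26. The elevated value at lag 1 (0.26), dropping to 0.19 at lag 2, reflects decaying short-term dependence rather than seasonality.
The dominant spike at lag 4 indicates a seasonal period of 4.

4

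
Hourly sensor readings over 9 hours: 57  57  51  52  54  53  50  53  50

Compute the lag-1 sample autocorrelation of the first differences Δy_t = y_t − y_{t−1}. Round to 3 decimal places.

-0.402

First differences Δy: 0, -6, 1, 2, -1, -3, 3, -3
Mean of differences = -0.8750
Numerator Σ(Δy_t−Δȳ)(Δy_{t+1}−Δȳ) = -25.2656
Denominator Σ(Δy_t−Δȳ)² = 62.8750
r_1(Δy) = -25.2656 / 62.8750 = -0.402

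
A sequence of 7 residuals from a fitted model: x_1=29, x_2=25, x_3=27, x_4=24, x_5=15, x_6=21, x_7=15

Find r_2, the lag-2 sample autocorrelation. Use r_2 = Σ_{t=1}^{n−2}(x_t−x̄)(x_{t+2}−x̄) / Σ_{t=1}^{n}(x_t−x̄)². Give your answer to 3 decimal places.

0.285

Mean x̄ = (29 + 25 + 27 + 24 + 15 + 21 + 15)/7 = 22.2857
Deviations from mean: 6.7143, 2.7143, 4.7143, 1.7143, -7.2857, -1.2857, -7.2857
Numerator Σ_{t=1}^{5}(x_t−x̄)(x_{t+2}−x̄) = 52.8367
Denominator Σ(x_t−x̄)² = 185.4286
r_2 = 52.8367 / 185.4286 = 0.285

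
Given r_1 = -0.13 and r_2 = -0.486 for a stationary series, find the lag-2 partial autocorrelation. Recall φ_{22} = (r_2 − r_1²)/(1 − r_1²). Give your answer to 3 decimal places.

φ_{22} = (r_2 − r_1²) / (1 − r_1²)
r_1² = (-0.13)² = 0.0169
Numerator = -0.486 − 0.0169 = -0.5029; denominator = 1 − 0.0169 = 0.9831
φ_{22} = -0.5029 / 0.9831 = -0.512

-0.512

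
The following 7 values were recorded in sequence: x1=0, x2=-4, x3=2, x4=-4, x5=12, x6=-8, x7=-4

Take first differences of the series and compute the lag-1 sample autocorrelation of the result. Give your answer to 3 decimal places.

First differences Δx: -4, 6, -6, 16, -20, 4
Mean of differences = -0.6667
Numerator Σ(Δx_t−Δx̄)(Δx_{t+1}−Δx̄) = -559.1111
Denominator Σ(Δx_t−Δx̄)² = 757.3333
r_1(Δx) = -559.1111 / 757.3333 = -0.738

-0.738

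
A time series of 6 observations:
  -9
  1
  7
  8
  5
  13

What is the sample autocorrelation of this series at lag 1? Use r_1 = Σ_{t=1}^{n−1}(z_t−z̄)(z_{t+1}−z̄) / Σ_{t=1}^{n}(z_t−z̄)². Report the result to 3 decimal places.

Mean z̄ = (-9 + 1 + 7 + 8 + 5 + 13)/6 = 4.1667
Deviations from mean: -13.1667, -3.1667, 2.8333, 3.8333, 0.8333, 8.8333
Numerator Σ_{t=1}^{5}(z_t−z̄)(z_{t+1}−z̄) = 54.1389
Denominator Σ(z_t−z̄)² = 284.8333
r_1 = 54.1389 / 284.8333 = 0.190

0.190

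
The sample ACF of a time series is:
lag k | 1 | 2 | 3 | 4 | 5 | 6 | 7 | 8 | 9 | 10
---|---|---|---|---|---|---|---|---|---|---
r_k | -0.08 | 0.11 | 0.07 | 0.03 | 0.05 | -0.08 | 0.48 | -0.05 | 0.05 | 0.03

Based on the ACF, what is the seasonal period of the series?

7

The largest autocorrelation is r_7 = 0.48; the remaining lags stay at or below 0.11.
The dominant spike at lag 7 indicates a seasonal period of 7.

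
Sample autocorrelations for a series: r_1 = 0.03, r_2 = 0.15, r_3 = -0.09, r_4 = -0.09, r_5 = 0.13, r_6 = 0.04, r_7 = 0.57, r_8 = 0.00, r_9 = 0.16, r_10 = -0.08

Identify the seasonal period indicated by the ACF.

The largest autocorrelation is r_7 = 0.57; the remaining lags stay at or below 0.16.
The dominant spike at lag 7 indicates a seasonal period of 7.

7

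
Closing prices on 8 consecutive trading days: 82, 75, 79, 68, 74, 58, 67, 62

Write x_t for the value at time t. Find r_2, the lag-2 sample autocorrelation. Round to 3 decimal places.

0.500

Mean x̄ = (82 + 75 + 79 + 68 + 74 + 58 + 67 + 62)/8 = 70.6250
Σ(x_t−x̄)(x_{t+2}−x̄) = (95.2656) + (-11.4844) + (28.2656) + (33.1406) + (-12.2344) + (108.8906) = 241.8438
Denominator Σ(x_t−x̄)² = 483.8750
r_2 = 241.8438 / 483.8750 = 0.500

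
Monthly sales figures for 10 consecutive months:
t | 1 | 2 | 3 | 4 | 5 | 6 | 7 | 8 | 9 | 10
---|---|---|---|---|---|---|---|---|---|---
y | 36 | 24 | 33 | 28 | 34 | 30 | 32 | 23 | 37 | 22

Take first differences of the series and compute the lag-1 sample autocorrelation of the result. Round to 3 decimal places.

First differences Δy: -12, 9, -5, 6, -4, 2, -9, 14, -15
Mean of differences = -1.5556
Numerator Σ(Δy_t−Δȳ)(Δy_{t+1}−Δȳ) = -551.1975
Denominator Σ(Δy_t−Δȳ)² = 786.2222
r_1(Δy) = -551.1975 / 786.2222 = -0.701

-0.701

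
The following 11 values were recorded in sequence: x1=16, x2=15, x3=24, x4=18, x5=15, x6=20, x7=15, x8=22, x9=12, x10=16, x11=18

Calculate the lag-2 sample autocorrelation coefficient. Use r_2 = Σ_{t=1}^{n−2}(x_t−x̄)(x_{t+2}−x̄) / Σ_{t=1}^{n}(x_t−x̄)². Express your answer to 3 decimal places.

Mean x̄ = (16 + 15 + 24 + 18 + 15 + 20 + 15 + 22 + 12 + 16 + 18)/11 = 17.3636
Numerator Σ_{t=1}^{9}(x_t−x̄)(x_{t+2}−x̄) = -3.8099
Denominator Σ(x_t−x̄)² = 122.5455
r_2 = -3.8099 / 122.5455 = -0.031

-0.031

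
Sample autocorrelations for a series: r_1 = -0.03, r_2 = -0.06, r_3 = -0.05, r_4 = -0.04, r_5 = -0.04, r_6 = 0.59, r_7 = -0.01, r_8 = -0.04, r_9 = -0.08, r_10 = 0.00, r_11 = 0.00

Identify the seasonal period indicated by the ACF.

The largest autocorrelation is r_6 = 0.59; the remaining lags stay at or below 0.00.
The dominant spike at lag 6 indicates a seasonal period of 6.

6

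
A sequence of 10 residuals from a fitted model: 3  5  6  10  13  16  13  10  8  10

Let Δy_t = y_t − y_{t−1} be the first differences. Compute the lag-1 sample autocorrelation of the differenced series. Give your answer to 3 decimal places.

0.438

First differences Δy: 2, 1, 4, 3, 3, -3, -3, -2, 2
Mean of differences = 0.7778
Numerator Σ(Δy_t−Δȳ)(Δy_{t+1}−Δȳ) = 26.0617
Denominator Σ(Δy_t−Δȳ)² = 59.5556
r_1(Δy) = 26.0617 / 59.5556 = 0.438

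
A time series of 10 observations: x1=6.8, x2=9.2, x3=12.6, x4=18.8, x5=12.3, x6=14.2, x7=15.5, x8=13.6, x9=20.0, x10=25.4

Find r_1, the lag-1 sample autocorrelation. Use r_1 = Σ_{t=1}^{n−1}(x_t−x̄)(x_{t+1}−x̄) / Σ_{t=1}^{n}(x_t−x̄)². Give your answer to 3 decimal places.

Mean x̄ = (6.8 + 9.2 + 12.6 + 18.8 + 12.3 + 14.2 + 15.5 + 13.6 + 20.0 + 25.4)/10 = 14.8400
Numerator Σ_{t=1}^{9}(x_t−x̄)(x_{t+1}−x̄) = 87.5264
Denominator Σ(x_t−x̄)² = 264.1240
r_1 = 87.5264 / 264.1240 = 0.331

0.331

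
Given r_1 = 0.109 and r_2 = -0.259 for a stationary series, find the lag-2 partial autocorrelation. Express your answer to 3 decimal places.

φ_{22} = (r_2 − r_1²) / (1 − r_1²)
r_1² = (0.109)² = 0.011881
Numerator = -0.259 − 0.0119 = -0.2709; denominator = 1 − 0.0119 = 0.9881
φ_{22} = -0.2709 / 0.9881 = -0.274

-0.274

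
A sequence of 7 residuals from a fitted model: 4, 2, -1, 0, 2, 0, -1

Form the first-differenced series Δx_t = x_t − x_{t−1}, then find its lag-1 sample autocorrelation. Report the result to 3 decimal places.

0.034

First differences Δx: -2, -3, 1, 2, -2, -1
Mean of differences = -0.8333
Numerator Σ(Δx_t−Δx̄)(Δx_{t+1}−Δx̄) = 0.6389
Denominator Σ(Δx_t−Δx̄)² = 18.8333
r_1(Δx) = 0.6389 / 18.8333 = 0.034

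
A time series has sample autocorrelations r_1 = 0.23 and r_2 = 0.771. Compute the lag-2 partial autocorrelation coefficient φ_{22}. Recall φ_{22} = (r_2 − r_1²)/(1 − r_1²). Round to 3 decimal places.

φ_{22} = (r_2 − r_1²) / (1 − r_1²)
r_1² = (0.23)² = 0.0529
Numerator = 0.771 − 0.0529 = 0.7181; denominator = 1 − 0.0529 = 0.9471
φ_{22} = 0.7181 / 0.9471 = 0.758

0.758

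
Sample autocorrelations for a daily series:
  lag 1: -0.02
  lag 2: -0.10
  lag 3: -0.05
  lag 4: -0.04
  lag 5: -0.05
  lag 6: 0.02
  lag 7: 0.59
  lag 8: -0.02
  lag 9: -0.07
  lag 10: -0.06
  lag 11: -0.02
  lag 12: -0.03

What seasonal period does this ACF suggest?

The largest autocorrelation is r_7 = 0.59; the remaining lags stay at or below 0.02.
The dominant spike at lag 7 indicates a seasonal period of 7.

7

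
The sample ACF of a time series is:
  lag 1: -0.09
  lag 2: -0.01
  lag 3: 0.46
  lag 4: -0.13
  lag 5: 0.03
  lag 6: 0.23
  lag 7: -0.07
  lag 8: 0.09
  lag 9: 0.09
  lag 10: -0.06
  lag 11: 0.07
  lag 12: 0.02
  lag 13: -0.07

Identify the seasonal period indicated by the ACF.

The largest autocorrelation is r_3 = 0.46, with a weaker echo at lag 6 (0.23); the remaining lags stay at or below 0.09.
The dominant spike at lag 3 indicates a seasonal period of 3.

3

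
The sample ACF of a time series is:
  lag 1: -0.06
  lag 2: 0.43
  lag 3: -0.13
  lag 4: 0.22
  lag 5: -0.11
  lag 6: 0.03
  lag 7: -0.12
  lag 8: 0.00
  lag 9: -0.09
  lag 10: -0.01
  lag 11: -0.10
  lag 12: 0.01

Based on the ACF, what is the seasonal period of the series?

2

The largest autocorrelation is r_2 = 0.43, with a weaker echo at lag 4 (0.22); the remaining lags stay at or below 0.03.
The dominant spike at lag 2 indicates a seasonal period of 2.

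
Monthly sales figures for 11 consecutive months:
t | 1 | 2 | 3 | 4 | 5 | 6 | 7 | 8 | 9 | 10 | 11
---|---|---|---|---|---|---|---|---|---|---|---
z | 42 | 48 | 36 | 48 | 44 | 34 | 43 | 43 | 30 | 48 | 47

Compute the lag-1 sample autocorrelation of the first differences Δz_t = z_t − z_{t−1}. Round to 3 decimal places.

-0.559

First differences Δz: 6, -12, 12, -4, -10, 9, 0, -13, 18, -1
Mean of differences = 0.5000
Numerator Σ(Δz_t−Δz̄)(Δz_{t+1}−Δz̄) = -566.2500
Denominator Σ(Δz_t−Δz̄)² = 1012.5000
r_1(Δz) = -566.2500 / 1012.5000 = -0.559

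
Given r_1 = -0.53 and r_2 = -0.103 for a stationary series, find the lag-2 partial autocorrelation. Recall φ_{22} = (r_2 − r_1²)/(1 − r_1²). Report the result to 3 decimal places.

-0.534

φ_{22} = (r_2 − r_1²) / (1 − r_1²)
r_1² = (-0.53)² = 0.2809
Numerator = -0.103 − 0.2809 = -0.3839; denominator = 1 − 0.2809 = 0.7191
φ_{22} = -0.3839 / 0.7191 = -0.534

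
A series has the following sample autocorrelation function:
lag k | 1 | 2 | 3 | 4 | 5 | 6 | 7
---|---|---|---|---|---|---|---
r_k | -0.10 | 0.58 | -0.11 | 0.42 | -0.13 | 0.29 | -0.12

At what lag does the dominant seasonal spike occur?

2

The largest autocorrelation is r_2 = 0.58, with weaker echoes at lags 4 (0.42) and 6 (0.29); the remaining lags stay at or below -0.10.
The dominant spike at lag 2 indicates a seasonal period of 2.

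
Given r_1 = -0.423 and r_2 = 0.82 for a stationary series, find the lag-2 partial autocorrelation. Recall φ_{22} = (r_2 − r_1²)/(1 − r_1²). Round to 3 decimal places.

φ_{22} = (r_2 − r_1²) / (1 − r_1²)
r_1² = (-0.423)² = 0.178929
Numerator = 0.82 − 0.1789 = 0.6411; denominator = 1 − 0.1789 = 0.8211
φ_{22} = 0.6411 / 0.8211 = 0.781

0.781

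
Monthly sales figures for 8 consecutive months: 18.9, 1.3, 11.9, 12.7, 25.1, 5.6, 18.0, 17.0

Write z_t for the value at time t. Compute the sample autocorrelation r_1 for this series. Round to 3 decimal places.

Mean z̄ = (18.9 + 1.3 + 11.9 + 12.7 + 25.1 + 5.6 + 18.0 + 17.0)/8 = 13.8125
Σ(z_t−z̄)(z_{t+1}−z̄) = (-63.6573) + (23.9302) + (2.1277) + (-12.5573) + (-92.6986) + (-34.3898) + (13.3477) = -163.8977
Denominator Σ(z_t−z̄)² = 409.8888
r_1 = -163.8977 / 409.8888 = -0.400

-0.400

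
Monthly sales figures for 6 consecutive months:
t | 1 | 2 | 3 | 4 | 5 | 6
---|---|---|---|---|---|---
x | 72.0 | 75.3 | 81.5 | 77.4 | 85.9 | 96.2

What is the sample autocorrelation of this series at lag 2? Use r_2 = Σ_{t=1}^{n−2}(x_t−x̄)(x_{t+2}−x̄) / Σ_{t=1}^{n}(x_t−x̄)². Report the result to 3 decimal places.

-0.093

Mean x̄ = (72.0 + 75.3 + 81.5 + 77.4 + 85.9 + 96.2)/6 = 81.3833
Σ(x_t−x̄)(x_{t+2}−x̄) = (-1.0947) + (24.2319) + (0.5269) + (-59.0197) = -35.3556
Denominator Σ(x_t−x̄)² = 380.8683
r_2 = -35.3556 / 380.8683 = -0.093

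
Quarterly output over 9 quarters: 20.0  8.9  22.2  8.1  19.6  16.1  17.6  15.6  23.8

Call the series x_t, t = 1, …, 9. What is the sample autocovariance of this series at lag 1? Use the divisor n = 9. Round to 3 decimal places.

-16.714

Mean x̄ = (20.0 + 8.9 + 22.2 + 8.1 + 19.6 + 16.1 + 17.6 + 15.6 + 23.8)/9 = 16.8778
Σ_{t=1}^{8}(x_t−x̄)(x_{t+1}−x̄) = -150.4272
γ_1 = -150.4272 / 9 = -16.714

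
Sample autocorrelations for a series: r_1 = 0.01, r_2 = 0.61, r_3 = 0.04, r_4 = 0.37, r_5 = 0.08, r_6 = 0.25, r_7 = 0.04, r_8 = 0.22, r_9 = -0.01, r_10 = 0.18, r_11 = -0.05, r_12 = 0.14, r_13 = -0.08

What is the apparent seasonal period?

2

The largest autocorrelation is r_2 = 0.61, with weaker echoes at lags 4 (0.37), 6 (0.25), 8 (0.22) and 10 (0.18); the remaining lags stay at or below 0.14.
The dominant spike at lag 2 indicates a seasonal period of 2.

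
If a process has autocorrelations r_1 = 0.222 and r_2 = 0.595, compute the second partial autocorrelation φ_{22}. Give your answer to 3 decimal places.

φ_{22} = (r_2 − r_1²) / (1 − r_1²)
r_1² = (0.222)² = 0.049284
Numerator = 0.595 − 0.0493 = 0.5457; denominator = 1 − 0.0493 = 0.9507
φ_{22} = 0.5457 / 0.9507 = 0.574

0.574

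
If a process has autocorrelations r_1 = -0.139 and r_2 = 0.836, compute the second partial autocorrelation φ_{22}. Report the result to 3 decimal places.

φ_{22} = (r_2 − r_1²) / (1 − r_1²)
r_1² = (-0.139)² = 0.019321
Numerator = 0.836 − 0.0193 = 0.8167; denominator = 1 − 0.0193 = 0.9807
φ_{22} = 0.8167 / 0.9807 = 0.833

0.833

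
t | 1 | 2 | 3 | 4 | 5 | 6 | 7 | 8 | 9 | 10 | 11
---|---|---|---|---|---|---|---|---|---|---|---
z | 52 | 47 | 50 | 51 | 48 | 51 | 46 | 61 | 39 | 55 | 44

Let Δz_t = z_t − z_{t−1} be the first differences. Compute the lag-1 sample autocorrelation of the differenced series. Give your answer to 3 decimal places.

First differences Δz: -5, 3, 1, -3, 3, -5, 15, -22, 16, -11
Mean of differences = -0.8000
Numerator Σ(Δz_t−Δz̄)(Δz_{t+1}−Δz̄) = -966.2400
Denominator Σ(Δz_t−Δz̄)² = 1157.6000
r_1(Δz) = -966.2400 / 1157.6000 = -0.835

-0.835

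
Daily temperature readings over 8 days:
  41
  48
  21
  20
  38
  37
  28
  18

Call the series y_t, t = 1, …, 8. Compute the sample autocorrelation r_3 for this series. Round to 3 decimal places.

-0.124

Mean ȳ = (41 + 48 + 21 + 20 + 38 + 37 + 28 + 18)/8 = 31.3750
Deviations from mean: 9.6250, 16.6250, -10.3750, -11.3750, 6.6250, 5.6250, -3.3750, -13.3750
Numerator Σ_{t=1}^{5}(y_t−ȳ)(y_{t+3}−ȳ) = -107.9219
Denominator Σ(y_t−ȳ)² = 871.8750
r_3 = -107.9219 / 871.8750 = -0.124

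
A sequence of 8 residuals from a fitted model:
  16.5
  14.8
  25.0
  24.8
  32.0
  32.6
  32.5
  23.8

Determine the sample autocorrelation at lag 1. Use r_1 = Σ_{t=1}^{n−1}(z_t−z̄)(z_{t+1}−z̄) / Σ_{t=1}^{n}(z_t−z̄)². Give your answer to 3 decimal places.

0.539

Mean z̄ = (16.5 + 14.8 + 25.0 + 24.8 + 32.0 + 32.6 + 32.5 + 23.8)/8 = 25.2500
Deviations from mean: -8.7500, -10.4500, -0.2500, -0.4500, 6.7500, 7.3500, 7.2500, -1.4500
Σ(z_t−z̄)(z_{t+1}−z̄) = (91.4375) + (2.6125) + (0.1125) + (-3.0375) + (49.6125) + (53.2875) + (-10.5125) = 183.5125
Denominator Σ(z_t−z̄)² = 340.2800
r_1 = 183.5125 / 340.2800 = 0.539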